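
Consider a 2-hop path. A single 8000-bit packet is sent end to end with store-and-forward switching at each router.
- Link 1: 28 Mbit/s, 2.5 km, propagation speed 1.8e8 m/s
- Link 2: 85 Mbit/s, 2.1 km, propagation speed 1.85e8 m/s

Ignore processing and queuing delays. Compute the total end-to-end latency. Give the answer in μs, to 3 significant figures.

405 μs

Transmission delays (L/R per hop): 285.714, 94.1176 μs; sum = 379.832 μs.
Propagation delays (d/s per hop): 13.8889, 11.3514 μs; sum = 25.2402 μs.
End-to-end = 405 μs.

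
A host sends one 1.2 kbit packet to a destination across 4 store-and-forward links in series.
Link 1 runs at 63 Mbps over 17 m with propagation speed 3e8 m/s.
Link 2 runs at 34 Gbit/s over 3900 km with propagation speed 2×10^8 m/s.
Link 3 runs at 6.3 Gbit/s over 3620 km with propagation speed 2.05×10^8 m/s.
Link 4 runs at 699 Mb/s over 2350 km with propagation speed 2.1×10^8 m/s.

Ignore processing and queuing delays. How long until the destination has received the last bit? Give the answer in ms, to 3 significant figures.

L = 1200 bits.
Transmission delays (L/R per hop): 0.0190476, 3.52941e-05, 0.000190476, 0.00171674 ms; sum = 0.0209901 ms.
Propagation delays (d/s per hop): 5.66667e-05, 19.5, 17.6585, 11.1905 ms; sum = 48.3491 ms.
End-to-end = 48.4 ms.

48.4 ms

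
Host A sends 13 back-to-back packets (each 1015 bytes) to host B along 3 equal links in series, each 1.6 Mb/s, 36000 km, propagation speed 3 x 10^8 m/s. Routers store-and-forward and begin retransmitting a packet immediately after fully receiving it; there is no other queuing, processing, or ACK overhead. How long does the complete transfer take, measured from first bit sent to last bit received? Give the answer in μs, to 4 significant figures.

436100 μs

Per-hop transmission t_tx = L/R = 8120/1600000 = 5075 μs.
Per-hop propagation t_prop = 36000000/300000000 = 120000 μs.
Pipeline fill: first packet needs 3·t_tx to clear all hops; remaining 12 packets each add one t_tx.
Total = (3+13-1)·t_tx + 3·t_prop = 15·5075 + 3·120000 = 436100 μs.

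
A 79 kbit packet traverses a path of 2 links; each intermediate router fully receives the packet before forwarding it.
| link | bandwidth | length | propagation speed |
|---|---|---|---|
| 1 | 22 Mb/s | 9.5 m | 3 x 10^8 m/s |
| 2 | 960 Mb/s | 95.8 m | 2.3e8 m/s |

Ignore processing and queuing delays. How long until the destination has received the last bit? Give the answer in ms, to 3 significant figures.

3.67 ms

L = 79000 bits.
Transmission delays (L/R per hop): 3.59091, 0.0822917 ms; sum = 3.6732 ms.
Propagation delays (d/s per hop): 3.16667e-05, 0.000416522 ms; sum = 0.000448188 ms.
End-to-end = 3.67 ms.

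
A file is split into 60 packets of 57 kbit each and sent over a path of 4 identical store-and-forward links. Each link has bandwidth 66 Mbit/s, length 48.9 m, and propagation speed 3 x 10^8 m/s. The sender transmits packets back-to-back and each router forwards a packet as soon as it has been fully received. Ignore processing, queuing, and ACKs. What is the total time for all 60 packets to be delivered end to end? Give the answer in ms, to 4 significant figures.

Per-hop transmission t_tx = L/R = 57000/66000000 = 0.863636 ms.
Per-hop propagation t_prop = 48.9/300000000 = 0.000163 ms.
Pipeline fill: first packet needs 4·t_tx to clear all hops; remaining 59 packets each add one t_tx.
Total = (4+60-1)·t_tx + 4·t_prop = 63·0.863636 + 4·0.000163 = 54.41 ms.

54.41 ms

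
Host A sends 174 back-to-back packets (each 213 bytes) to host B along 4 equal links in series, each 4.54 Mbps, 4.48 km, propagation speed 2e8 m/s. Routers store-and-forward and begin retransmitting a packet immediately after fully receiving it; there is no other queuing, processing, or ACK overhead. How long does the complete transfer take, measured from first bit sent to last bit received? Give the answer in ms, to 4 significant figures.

66.52 ms

Per-hop transmission t_tx = L/R = 1704/4540000 = 0.37533 ms.
Per-hop propagation t_prop = 4480/200000000 = 0.0224 ms.
Pipeline fill: first packet needs 4·t_tx to clear all hops; remaining 173 packets each add one t_tx.
Total = (4+174-1)·t_tx + 4·t_prop = 177·0.37533 + 4·0.0224 = 66.52 ms.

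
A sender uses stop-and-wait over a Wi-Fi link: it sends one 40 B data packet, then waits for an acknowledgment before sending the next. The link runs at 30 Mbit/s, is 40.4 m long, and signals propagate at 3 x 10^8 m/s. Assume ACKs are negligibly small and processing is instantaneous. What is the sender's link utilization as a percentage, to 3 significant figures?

t_tx = L/R = 320/30000000 = 1.06667e-05 s.
t_prop = 40.4/300000000 = 1.34667e-07 s; RTT = 2.69333e-07 s.
Cycle = t_tx + RTT = 1.0936e-05 s.
Utilization = t_tx / cycle = 1.06667e-05/1.0936e-05 = 97.5 %.

97.5 %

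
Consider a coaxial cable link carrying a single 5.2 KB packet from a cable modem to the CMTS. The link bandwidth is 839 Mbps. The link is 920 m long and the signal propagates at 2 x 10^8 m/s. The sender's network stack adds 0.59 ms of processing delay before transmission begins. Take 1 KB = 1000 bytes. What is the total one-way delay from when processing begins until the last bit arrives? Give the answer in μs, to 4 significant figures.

L = 41600 bits.
Transmission delay = L/R = 41600 / 839000000 = 49.5828 μs.
Propagation delay = d/s = 920 m / 200000000 m/s = 4.6 μs.
Plus processing delay 0.59 ms = 590 μs.
Total = 644.2 μs.

644.2 μs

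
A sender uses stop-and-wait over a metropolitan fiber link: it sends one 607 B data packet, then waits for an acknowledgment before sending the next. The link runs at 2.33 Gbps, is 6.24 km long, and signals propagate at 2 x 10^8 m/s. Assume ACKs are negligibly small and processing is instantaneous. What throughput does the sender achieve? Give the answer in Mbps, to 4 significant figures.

75.31 Mbps

t_tx = L/R = 4856/2330000000 = 2.08412e-06 s.
t_prop = 6240/200000000 = 3.12e-05 s; RTT = 6.24e-05 s.
Cycle = t_tx + RTT = 6.44841e-05 s.
Throughput = L / cycle = 4856 / 6.44841e-05 = 75.31 Mbps.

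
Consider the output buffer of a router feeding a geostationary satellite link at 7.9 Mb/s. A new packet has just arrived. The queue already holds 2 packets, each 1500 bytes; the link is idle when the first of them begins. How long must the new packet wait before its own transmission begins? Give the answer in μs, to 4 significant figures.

Each queued packet: L/R = 12000/7900000 = 1518.99 μs.
2 queued → 3037.97 μs.
Queuing delay = 3038 μs.

3038 μs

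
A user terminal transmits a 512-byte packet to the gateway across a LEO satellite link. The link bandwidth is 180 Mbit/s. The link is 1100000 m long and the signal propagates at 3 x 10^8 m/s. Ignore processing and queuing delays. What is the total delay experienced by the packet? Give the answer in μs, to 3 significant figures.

L = 512 × 8 = 4096 bits.
Transmission delay = L/R = 4096 / 180000000 = 22.7556 μs.
Propagation delay = d/s = 1100000 m / 300000000 m/s = 3666.67 μs.
Total = 3690 μs.

3690 μs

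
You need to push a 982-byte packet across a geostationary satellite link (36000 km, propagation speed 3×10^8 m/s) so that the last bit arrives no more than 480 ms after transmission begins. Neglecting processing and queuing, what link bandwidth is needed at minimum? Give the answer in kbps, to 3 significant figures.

L = 7856 bits.
Propagation delay = 36000000 / 300000000 = 120 ms.
Transmission budget = 480 − 120 = 360 ms.
R ≥ L / t_tx = 7856 bits / 0.36 s = 21.8 kbps.

21.8 kbps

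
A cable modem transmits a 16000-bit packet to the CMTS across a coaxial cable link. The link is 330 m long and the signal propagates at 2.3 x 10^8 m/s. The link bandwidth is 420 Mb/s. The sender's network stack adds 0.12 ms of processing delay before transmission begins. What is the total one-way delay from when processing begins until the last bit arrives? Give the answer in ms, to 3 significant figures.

Transmission delay = L/R = 16000 / 420000000 = 0.0380952 ms.
Propagation delay = d/s = 330 m / 2.3e+08 m/s = 0.00143478 ms.
Plus processing delay 0.12 ms = 0.12 ms.
Total = 0.160 ms.

0.160 ms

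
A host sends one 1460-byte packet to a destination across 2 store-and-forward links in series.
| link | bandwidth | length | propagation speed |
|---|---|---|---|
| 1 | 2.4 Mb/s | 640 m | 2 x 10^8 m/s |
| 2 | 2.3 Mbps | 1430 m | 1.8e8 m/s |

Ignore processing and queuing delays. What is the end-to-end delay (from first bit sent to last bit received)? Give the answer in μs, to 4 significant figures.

9956 μs

L = 1460 × 8 = 11680 bits.
Transmission delays (L/R per hop): 4866.67, 5078.26 μs; sum = 9944.93 μs.
Propagation delays (d/s per hop): 3.2, 7.94444 μs; sum = 11.1444 μs.
End-to-end = 9956 μs.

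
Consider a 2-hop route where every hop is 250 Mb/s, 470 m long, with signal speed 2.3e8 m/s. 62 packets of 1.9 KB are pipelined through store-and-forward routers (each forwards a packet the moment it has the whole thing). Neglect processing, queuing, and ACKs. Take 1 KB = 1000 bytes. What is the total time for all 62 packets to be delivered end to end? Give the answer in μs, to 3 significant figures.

Per-hop transmission t_tx = L/R = 15200/250000000 = 60.8 μs.
Per-hop propagation t_prop = 470/2.3e+08 = 2.04348 μs.
Pipeline fill: first packet needs 2·t_tx to clear all hops; remaining 61 packets each add one t_tx.
Total = (2+62-1)·t_tx + 2·t_prop = 63·60.8 + 2·2.04348 = 3830 μs.

3830 μs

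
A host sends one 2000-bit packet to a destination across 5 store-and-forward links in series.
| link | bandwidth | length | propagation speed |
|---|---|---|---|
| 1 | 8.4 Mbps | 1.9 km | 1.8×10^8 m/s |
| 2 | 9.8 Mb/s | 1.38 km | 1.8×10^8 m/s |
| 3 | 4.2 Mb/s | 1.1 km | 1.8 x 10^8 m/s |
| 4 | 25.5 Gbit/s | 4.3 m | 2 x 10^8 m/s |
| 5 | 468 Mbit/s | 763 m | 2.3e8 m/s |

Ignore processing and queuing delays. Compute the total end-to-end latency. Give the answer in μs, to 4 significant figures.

950.4 μs

Transmission delays (L/R per hop): 238.095, 204.082, 476.19, 0.0784314, 4.2735 μs; sum = 922.719 μs.
Propagation delays (d/s per hop): 10.5556, 7.66667, 6.11111, 0.0215, 3.31739 μs; sum = 27.6722 μs.
End-to-end = 950.4 μs.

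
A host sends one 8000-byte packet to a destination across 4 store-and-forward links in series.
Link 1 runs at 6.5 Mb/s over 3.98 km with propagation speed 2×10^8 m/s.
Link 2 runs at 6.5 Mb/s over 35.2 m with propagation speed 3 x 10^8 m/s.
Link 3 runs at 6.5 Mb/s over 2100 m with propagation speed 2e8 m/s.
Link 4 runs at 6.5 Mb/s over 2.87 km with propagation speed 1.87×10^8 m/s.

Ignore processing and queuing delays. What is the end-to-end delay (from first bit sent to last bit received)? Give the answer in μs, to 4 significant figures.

L = 8000 × 8 = 64000 bits.
Transmission delay per hop = L/R = 64000/6500000 = 9846.15 μs; 4 hops → 39384.6 μs.
Propagation delays (d/s per hop): 19.9, 0.117333, 10.5, 15.3476 μs; sum = 45.8649 μs.
End-to-end = 39430 μs.

39430 μs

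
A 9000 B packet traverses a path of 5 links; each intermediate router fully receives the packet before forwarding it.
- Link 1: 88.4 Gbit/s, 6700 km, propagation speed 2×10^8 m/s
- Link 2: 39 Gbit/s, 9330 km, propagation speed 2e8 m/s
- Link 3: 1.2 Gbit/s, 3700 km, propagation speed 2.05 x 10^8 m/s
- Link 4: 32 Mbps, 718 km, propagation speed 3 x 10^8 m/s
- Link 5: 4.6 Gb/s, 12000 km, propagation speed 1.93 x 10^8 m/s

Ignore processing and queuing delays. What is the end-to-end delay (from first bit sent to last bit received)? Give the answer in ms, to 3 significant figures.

165 ms

L = 9000 × 8 = 72000 bits.
Transmission delays (L/R per hop): 0.00081448, 0.00184615, 0.06, 2.25, 0.0156522 ms; sum = 2.32831 ms.
Propagation delays (d/s per hop): 33.5, 46.65, 18.0488, 2.39333, 62.1762 ms; sum = 162.768 ms.
End-to-end = 165 ms.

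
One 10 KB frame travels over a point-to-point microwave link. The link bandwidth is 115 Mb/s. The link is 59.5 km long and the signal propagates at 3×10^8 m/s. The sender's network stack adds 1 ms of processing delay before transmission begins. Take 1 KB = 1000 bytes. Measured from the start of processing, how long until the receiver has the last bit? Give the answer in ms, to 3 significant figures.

1.89 ms

L = 80000 bits.
Transmission delay = L/R = 80000 / 115000000 = 0.695652 ms.
Propagation delay = d/s = 59500 m / 300000000 m/s = 0.198333 ms.
Plus processing delay 1 ms = 1 ms.
Total = 1.89 ms.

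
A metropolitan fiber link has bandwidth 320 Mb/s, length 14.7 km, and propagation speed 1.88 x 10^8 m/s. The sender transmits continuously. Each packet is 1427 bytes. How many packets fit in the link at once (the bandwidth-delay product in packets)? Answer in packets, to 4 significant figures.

Propagation delay = 14700 / 188000000 = 7.81915e-05 s.
BDP = R × t_prop = 320000000 × 7.81915e-05 = 25021.3 bits.
In packets of 11416 bits: 2.192 packets.

2.192 packets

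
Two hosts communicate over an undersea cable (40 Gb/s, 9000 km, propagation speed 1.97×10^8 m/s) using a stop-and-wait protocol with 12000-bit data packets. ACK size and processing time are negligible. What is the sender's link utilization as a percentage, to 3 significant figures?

t_tx = L/R = 12000/40000000000 = 3e-07 s.
t_prop = 9000000/197000000 = 0.0456853 s; RTT = 0.0913706 s.
Cycle = t_tx + RTT = 0.0913709 s.
Utilization = t_tx / cycle = 3e-07/0.0913709 = 0.000328 %.

0.000328 %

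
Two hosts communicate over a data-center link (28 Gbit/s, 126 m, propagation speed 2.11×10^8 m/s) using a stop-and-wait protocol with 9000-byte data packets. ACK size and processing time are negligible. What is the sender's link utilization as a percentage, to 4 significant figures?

68.28 %

t_tx = L/R = 72000/28000000000 = 2.57143e-06 s.
t_prop = 126/211000000 = 5.97156e-07 s; RTT = 1.19431e-06 s.
Cycle = t_tx + RTT = 3.76574e-06 s.
Utilization = t_tx / cycle = 2.57143e-06/3.76574e-06 = 68.28 %.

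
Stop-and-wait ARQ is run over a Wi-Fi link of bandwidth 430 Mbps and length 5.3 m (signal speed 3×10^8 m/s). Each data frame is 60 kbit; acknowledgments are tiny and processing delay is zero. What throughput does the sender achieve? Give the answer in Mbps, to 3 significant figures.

t_tx = L/R = 60000/430000000 = 0.000139535 s.
t_prop = 5.3/300000000 = 1.76667e-08 s; RTT = 3.53333e-08 s.
Cycle = t_tx + RTT = 0.00013957 s.
Throughput = L / cycle = 60000 / 0.00013957 = 430 Mbps.

430 Mbps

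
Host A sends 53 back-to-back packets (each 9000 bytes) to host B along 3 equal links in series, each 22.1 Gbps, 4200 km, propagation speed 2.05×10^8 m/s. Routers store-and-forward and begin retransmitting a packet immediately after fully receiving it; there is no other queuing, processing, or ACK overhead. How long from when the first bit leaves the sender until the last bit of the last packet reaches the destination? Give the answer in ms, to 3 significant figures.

Per-hop transmission t_tx = L/R = 72000/22100000000 = 0.00325792 ms.
Per-hop propagation t_prop = 4200000/2.05e+08 = 20.4878 ms.
Pipeline fill: first packet needs 3·t_tx to clear all hops; remaining 52 packets each add one t_tx.
Total = (3+53-1)·t_tx + 3·t_prop = 55·0.00325792 + 3·20.4878 = 61.6 ms.

61.6 ms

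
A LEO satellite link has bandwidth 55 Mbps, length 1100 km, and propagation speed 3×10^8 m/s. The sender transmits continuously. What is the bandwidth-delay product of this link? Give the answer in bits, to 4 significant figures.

Propagation delay = 1100000 / 300000000 = 0.00366667 s.
BDP = R × t_prop = 55000000 × 0.00366667 = 201667 bits.

201700 bits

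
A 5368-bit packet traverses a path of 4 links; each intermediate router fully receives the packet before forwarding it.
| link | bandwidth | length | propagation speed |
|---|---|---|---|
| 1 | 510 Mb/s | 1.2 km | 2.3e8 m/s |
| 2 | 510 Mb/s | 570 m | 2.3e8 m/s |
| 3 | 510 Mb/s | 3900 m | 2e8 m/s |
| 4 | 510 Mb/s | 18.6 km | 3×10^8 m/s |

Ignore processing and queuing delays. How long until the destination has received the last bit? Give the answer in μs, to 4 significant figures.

131.3 μs

Transmission delay per hop = L/R = 5368/510000000 = 10.5255 μs; 4 hops → 42.102 μs.
Propagation delays (d/s per hop): 5.21739, 2.47826, 19.5, 62 μs; sum = 89.1957 μs.
End-to-end = 131.3 μs.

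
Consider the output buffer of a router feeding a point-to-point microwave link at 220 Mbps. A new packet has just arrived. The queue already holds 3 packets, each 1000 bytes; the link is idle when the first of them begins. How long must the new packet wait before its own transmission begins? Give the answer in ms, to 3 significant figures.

Each queued packet: L/R = 8000/220000000 = 0.0363636 ms.
3 queued → 0.109091 ms.
Queuing delay = 0.109 ms.

0.109 ms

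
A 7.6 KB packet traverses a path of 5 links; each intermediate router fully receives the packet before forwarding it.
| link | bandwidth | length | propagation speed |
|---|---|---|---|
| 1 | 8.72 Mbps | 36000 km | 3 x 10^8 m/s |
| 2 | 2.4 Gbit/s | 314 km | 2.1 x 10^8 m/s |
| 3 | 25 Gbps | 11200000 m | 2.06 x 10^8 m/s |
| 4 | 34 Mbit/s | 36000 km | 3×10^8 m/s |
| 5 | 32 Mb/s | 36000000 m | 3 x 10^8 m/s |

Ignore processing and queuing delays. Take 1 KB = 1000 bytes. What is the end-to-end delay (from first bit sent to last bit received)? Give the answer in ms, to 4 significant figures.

426.6 ms

L = 60800 bits.
Transmission delays (L/R per hop): 6.97248, 0.0253333, 0.002432, 1.78824, 1.9 ms; sum = 10.6885 ms.
Propagation delays (d/s per hop): 120, 1.49524, 54.3689, 120, 120 ms; sum = 415.864 ms.
End-to-end = 426.6 ms.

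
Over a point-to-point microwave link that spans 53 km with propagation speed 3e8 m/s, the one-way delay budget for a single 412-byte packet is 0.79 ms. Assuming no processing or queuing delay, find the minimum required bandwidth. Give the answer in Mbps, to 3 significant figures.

L = 3296 bits.
Propagation delay = 53000 / 300000000 = 0.176667 ms.
Transmission budget = 0.79 − 0.176667 = 0.613333 ms.
R ≥ L / t_tx = 3296 bits / 0.000613333 s = 5.37 Mbps.

5.37 Mbps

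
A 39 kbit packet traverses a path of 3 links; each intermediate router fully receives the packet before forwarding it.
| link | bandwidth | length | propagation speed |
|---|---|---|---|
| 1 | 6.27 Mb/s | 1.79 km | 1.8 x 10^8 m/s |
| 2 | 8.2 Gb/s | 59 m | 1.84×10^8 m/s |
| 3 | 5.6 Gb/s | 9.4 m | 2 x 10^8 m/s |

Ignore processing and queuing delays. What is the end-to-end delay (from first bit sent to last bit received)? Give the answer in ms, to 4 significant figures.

L = 39000 bits.
Transmission delays (L/R per hop): 6.2201, 0.0047561, 0.00696429 ms; sum = 6.23182 ms.
Propagation delays (d/s per hop): 0.00994444, 0.000320652, 4.7e-05 ms; sum = 0.0103121 ms.
End-to-end = 6.242 ms.

6.242 ms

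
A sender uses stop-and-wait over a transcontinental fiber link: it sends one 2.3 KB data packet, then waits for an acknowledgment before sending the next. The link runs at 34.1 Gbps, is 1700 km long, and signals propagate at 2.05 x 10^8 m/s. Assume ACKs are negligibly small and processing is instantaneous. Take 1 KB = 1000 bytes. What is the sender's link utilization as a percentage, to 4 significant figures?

t_tx = L/R = 18400/34100000000 = 5.39589e-07 s.
t_prop = 1700000/2.05e+08 = 0.00829268 s; RTT = 0.0165854 s.
Cycle = t_tx + RTT = 0.0165859 s.
Utilization = t_tx / cycle = 5.39589e-07/0.0165859 = 0.003253 %.

0.003253 %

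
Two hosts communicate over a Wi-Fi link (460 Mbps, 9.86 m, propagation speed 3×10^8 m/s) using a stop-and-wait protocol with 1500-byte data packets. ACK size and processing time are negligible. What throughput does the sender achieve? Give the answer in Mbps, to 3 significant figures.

459 Mbps

t_tx = L/R = 12000/460000000 = 2.6087e-05 s.
t_prop = 9.86/300000000 = 3.28667e-08 s; RTT = 6.57333e-08 s.
Cycle = t_tx + RTT = 2.61527e-05 s.
Throughput = L / cycle = 12000 / 2.61527e-05 = 459 Mbps.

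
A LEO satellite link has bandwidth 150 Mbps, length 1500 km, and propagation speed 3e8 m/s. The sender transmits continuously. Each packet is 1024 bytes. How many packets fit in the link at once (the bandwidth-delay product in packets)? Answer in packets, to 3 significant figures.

Propagation delay = 1500000 / 300000000 = 0.005 s.
BDP = R × t_prop = 150000000 × 0.005 = 750000 bits.
In packets of 8192 bits: 91.6 packets.

91.6 packets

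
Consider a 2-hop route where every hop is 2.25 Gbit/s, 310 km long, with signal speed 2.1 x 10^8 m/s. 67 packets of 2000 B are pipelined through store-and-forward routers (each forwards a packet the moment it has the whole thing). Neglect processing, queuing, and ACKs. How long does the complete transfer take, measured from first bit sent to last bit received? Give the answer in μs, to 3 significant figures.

3440 μs

Per-hop transmission t_tx = L/R = 16000/2250000000 = 7.11111 μs.
Per-hop propagation t_prop = 310000/210000000 = 1476.19 μs.
Pipeline fill: first packet needs 2·t_tx to clear all hops; remaining 66 packets each add one t_tx.
Total = (2+67-1)·t_tx + 2·t_prop = 68·7.11111 + 2·1476.19 = 3440 μs.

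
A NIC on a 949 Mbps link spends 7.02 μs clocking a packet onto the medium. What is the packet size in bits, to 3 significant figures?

6660 bits

L = R × t_tx = 949000000 b/s × 7.02e-06 s = 6661.98 bits.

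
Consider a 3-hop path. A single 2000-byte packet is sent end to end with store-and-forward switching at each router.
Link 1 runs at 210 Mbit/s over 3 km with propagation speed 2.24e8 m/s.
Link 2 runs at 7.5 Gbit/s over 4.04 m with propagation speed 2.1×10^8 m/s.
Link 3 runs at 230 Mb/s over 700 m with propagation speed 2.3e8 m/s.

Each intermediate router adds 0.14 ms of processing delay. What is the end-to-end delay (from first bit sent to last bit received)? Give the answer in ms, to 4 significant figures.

L = 2000 × 8 = 16000 bits.
Transmission delays (L/R per hop): 0.0761905, 0.00213333, 0.0695652 ms; sum = 0.147889 ms.
Propagation delays (d/s per hop): 0.0133929, 1.92381e-05, 0.00304348 ms; sum = 0.0164556 ms.
Processing at 2 router(s): 2 × 0.14 ms = 0.28 ms.
End-to-end = 0.4443 ms.

0.4443 ms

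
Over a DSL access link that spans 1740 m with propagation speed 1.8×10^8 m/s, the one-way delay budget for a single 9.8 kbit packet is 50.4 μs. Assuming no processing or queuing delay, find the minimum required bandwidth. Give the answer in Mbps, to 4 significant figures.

Propagation delay = 1740 / 180000000 = 9.66667 μs.
Transmission budget = 50.4 − 9.66667 = 40.7333 μs.
R ≥ L / t_tx = 9800 bits / 4.07333e-05 s = 240.6 Mbps.

240.6 Mbps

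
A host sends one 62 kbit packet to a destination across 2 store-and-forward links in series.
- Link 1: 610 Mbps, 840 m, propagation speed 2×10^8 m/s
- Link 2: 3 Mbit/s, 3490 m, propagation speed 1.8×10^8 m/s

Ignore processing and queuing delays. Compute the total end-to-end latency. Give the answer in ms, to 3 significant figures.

L = 62000 bits.
Transmission delays (L/R per hop): 0.101639, 20.6667 ms; sum = 20.7683 ms.
Propagation delays (d/s per hop): 0.0042, 0.0193889 ms; sum = 0.0235889 ms.
End-to-end = 20.8 ms.

20.8 ms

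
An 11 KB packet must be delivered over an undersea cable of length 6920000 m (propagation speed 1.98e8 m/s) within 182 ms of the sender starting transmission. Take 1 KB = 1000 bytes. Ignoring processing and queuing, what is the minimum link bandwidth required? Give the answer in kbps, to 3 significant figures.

L = 88000 bits.
Propagation delay = 6920000 / 198000000 = 34.9495 ms.
Transmission budget = 182 − 34.9495 = 147.051 ms.
R ≥ L / t_tx = 88000 bits / 0.147051 s = 598 kbps.

598 kbps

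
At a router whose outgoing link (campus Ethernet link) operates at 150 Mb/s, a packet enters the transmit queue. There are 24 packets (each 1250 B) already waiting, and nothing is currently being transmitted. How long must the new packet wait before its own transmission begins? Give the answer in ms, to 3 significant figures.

1.60 ms

Each queued packet: L/R = 10000/150000000 = 0.0666667 ms.
24 queued → 1.6 ms.
Queuing delay = 1.60 ms.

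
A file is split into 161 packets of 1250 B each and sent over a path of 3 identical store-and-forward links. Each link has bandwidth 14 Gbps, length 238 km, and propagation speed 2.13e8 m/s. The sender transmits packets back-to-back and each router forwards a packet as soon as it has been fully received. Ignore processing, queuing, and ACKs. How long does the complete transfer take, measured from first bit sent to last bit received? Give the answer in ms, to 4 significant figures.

3.469 ms

Per-hop transmission t_tx = L/R = 10000/14000000000 = 0.000714286 ms.
Per-hop propagation t_prop = 238000/213000000 = 1.11737 ms.
Pipeline fill: first packet needs 3·t_tx to clear all hops; remaining 160 packets each add one t_tx.
Total = (3+161-1)·t_tx + 3·t_prop = 163·0.000714286 + 3·1.11737 = 3.469 ms.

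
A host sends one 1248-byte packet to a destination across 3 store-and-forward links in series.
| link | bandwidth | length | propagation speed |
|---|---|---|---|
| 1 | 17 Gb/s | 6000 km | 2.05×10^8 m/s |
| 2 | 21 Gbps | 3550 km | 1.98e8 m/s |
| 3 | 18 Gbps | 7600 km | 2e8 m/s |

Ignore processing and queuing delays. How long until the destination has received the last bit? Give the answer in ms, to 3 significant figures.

L = 1248 × 8 = 9984 bits.
Transmission delays (L/R per hop): 0.000587294, 0.000475429, 0.000554667 ms; sum = 0.00161739 ms.
Propagation delays (d/s per hop): 29.2683, 17.9293, 38 ms; sum = 85.1976 ms.
End-to-end = 85.2 ms.

85.2 ms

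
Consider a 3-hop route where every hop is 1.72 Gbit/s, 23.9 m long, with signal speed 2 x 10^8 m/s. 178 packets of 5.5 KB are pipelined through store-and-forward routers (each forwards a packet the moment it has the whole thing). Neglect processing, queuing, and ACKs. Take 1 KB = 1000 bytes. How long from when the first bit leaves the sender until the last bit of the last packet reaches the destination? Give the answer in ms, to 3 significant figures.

Per-hop transmission t_tx = L/R = 44000/1720000000 = 0.0255814 ms.
Per-hop propagation t_prop = 23.9/200000000 = 0.0001195 ms.
Pipeline fill: first packet needs 3·t_tx to clear all hops; remaining 177 packets each add one t_tx.
Total = (3+178-1)·t_tx + 3·t_prop = 180·0.0255814 + 3·0.0001195 = 4.61 ms.

4.61 ms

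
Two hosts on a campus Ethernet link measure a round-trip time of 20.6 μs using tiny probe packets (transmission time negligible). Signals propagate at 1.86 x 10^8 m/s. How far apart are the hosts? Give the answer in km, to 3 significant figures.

1.92 km

One-way propagation = RTT/2 = 10.3 μs.
d = s × t = 186000000 × 1.03e-05 = 1.92 km.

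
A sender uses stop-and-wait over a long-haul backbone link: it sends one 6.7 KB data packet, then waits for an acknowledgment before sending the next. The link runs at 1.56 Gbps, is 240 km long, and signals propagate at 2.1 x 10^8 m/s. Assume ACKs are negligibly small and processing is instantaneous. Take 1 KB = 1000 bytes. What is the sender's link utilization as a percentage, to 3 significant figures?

t_tx = L/R = 53600/1560000000 = 3.4359e-05 s.
t_prop = 240000/210000000 = 0.00114286 s; RTT = 0.00228571 s.
Cycle = t_tx + RTT = 0.00232007 s.
Utilization = t_tx / cycle = 3.4359e-05/0.00232007 = 1.48 %.

1.48 %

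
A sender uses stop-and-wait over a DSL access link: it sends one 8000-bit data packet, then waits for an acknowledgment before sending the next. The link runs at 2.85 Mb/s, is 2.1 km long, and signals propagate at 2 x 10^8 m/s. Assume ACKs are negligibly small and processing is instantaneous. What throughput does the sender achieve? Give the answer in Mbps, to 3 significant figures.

2.83 Mbps

t_tx = L/R = 8000/2850000 = 0.00280702 s.
t_prop = 2100/200000000 = 1.05e-05 s; RTT = 2.1e-05 s.
Cycle = t_tx + RTT = 0.00282802 s.
Throughput = L / cycle = 8000 / 0.00282802 = 2.83 Mbps.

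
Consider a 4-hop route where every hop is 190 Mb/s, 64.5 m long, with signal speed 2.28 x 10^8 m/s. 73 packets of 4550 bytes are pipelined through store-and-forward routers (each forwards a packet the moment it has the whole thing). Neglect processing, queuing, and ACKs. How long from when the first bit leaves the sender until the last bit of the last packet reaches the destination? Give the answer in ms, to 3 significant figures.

14.6 ms

Per-hop transmission t_tx = L/R = 36400/190000000 = 0.191579 ms.
Per-hop propagation t_prop = 64.5/2.28e+08 = 0.000282895 ms.
Pipeline fill: first packet needs 4·t_tx to clear all hops; remaining 72 packets each add one t_tx.
Total = (4+73-1)·t_tx + 4·t_prop = 76·0.191579 + 4·0.000282895 = 14.6 ms.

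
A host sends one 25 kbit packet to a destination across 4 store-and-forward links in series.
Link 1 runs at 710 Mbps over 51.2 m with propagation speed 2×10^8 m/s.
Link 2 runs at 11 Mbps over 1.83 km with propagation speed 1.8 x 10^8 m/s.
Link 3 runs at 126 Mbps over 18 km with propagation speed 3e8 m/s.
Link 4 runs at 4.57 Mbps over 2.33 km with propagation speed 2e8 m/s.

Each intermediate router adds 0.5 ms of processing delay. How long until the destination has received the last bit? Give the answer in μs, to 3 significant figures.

9560 μs

L = 25000 bits.
Transmission delays (L/R per hop): 35.2113, 2272.73, 198.413, 5470.46 μs; sum = 7976.81 μs.
Propagation delays (d/s per hop): 0.256, 10.1667, 60, 11.65 μs; sum = 82.0727 μs.
Processing at 3 router(s): 3 × 0.5 ms = 1500 μs.
End-to-end = 9560 μs.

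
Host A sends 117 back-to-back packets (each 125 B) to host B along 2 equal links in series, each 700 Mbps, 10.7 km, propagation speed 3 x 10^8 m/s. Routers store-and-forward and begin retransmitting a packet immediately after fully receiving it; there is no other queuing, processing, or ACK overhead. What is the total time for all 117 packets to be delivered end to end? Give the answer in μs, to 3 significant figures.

Per-hop transmission t_tx = L/R = 1000/700000000 = 1.42857 μs.
Per-hop propagation t_prop = 10700/300000000 = 35.6667 μs.
Pipeline fill: first packet needs 2·t_tx to clear all hops; remaining 116 packets each add one t_tx.
Total = (2+117-1)·t_tx + 2·t_prop = 118·1.42857 + 2·35.6667 = 240 μs.

240 μs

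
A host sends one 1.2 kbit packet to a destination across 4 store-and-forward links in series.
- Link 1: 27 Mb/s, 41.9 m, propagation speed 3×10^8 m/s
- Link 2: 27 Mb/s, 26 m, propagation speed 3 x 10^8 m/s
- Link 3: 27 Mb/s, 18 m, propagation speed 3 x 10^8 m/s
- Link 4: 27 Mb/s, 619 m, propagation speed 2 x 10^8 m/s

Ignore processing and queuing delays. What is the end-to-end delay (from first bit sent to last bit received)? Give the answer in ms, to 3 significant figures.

0.181 ms

L = 1200 bits.
Transmission delay per hop = L/R = 1200/27000000 = 0.0444444 ms; 4 hops → 0.177778 ms.
Propagation delays (d/s per hop): 0.000139667, 8.66667e-05, 6e-05, 0.003095 ms; sum = 0.00338133 ms.
End-to-end = 0.181 ms.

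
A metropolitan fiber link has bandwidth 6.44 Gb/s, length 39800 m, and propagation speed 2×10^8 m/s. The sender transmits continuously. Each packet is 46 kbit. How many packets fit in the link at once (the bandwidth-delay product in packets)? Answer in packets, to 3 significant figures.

27.9 packets

Propagation delay = 39800 / 200000000 = 0.000199 s.
BDP = R × t_prop = 6440000000 × 0.000199 = 1281560 bits.
In packets of 46000 bits: 27.9 packets.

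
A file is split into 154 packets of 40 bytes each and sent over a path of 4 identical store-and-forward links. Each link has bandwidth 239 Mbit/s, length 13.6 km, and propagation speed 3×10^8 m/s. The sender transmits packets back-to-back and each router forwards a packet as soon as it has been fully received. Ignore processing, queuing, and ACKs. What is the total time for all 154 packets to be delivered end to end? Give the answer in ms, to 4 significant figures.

0.3915 ms

Per-hop transmission t_tx = L/R = 320/239000000 = 0.00133891 ms.
Per-hop propagation t_prop = 13600/300000000 = 0.0453333 ms.
Pipeline fill: first packet needs 4·t_tx to clear all hops; remaining 153 packets each add one t_tx.
Total = (4+154-1)·t_tx + 4·t_prop = 157·0.00133891 + 4·0.0453333 = 0.3915 ms.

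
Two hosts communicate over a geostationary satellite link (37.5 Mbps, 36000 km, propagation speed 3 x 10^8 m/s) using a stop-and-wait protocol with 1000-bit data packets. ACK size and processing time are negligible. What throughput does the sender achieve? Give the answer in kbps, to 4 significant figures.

t_tx = L/R = 1000/37500000 = 2.66667e-05 s.
t_prop = 36000000/300000000 = 0.12 s; RTT = 0.24 s.
Cycle = t_tx + RTT = 0.240027 s.
Throughput = L / cycle = 1000 / 0.240027 = 4.166 kbps.

4.166 kbps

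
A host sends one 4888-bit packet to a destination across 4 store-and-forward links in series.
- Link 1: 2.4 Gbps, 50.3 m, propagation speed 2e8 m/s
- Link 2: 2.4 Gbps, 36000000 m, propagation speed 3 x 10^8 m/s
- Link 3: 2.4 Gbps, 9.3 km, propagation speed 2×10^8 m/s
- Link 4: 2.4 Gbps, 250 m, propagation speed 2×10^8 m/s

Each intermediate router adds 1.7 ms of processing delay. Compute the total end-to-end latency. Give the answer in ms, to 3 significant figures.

Transmission delay per hop = L/R = 4888/2400000000 = 0.00203667 ms; 4 hops → 0.00814667 ms.
Propagation delays (d/s per hop): 0.0002515, 120, 0.0465, 0.00125 ms; sum = 120.048 ms.
Processing at 3 router(s): 3 × 1.7 ms = 5.1 ms.
End-to-end = 125 ms.

125 ms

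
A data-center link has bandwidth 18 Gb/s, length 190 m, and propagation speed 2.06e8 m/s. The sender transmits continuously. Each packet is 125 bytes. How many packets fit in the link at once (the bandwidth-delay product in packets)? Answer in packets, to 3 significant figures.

Propagation delay = 190 / 206000000 = 9.2233e-07 s.
BDP = R × t_prop = 18000000000 × 9.2233e-07 = 16601.9 bits.
In packets of 1000 bits: 16.6 packets.

16.6 packets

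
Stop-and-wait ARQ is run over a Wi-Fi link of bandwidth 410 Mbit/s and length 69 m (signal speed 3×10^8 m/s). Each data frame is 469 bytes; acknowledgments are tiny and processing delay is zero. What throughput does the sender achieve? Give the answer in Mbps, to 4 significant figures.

390.4 Mbps

t_tx = L/R = 3752/410000000 = 9.15122e-06 s.
t_prop = 69/300000000 = 2.3e-07 s; RTT = 4.6e-07 s.
Cycle = t_tx + RTT = 9.61122e-06 s.
Throughput = L / cycle = 3752 / 9.61122e-06 = 390.4 Mbps.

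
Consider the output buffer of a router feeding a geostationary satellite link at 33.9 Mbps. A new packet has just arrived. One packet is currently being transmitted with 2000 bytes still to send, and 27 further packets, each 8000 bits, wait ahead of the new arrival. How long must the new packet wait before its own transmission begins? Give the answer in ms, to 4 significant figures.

6.844 ms

Each queued packet: L/R = 8000/33900000 = 0.235988 ms.
27 queued → 6.37168 ms.
Plus remaining 16000 bits of current packet: 0.471976 ms.
Queuing delay = 6.844 ms.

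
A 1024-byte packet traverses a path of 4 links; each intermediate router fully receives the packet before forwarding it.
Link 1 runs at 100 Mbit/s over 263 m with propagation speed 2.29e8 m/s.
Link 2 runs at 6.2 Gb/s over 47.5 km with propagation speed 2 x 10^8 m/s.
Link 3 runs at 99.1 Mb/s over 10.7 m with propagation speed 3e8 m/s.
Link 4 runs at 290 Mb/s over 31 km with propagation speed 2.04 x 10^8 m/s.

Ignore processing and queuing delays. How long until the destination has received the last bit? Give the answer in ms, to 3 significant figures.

0.585 ms

L = 1024 × 8 = 8192 bits.
Transmission delays (L/R per hop): 0.08192, 0.00132129, 0.082664, 0.0282483 ms; sum = 0.194154 ms.
Propagation delays (d/s per hop): 0.00114847, 0.2375, 3.56667e-05, 0.151961 ms; sum = 0.390645 ms.
End-to-end = 0.585 ms.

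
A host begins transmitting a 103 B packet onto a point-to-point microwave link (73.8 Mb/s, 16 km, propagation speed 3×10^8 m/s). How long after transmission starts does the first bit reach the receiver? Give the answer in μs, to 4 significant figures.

First bit experiences only propagation delay: d/s = 16000/300000000 = 53.33 μs.

53.33 μs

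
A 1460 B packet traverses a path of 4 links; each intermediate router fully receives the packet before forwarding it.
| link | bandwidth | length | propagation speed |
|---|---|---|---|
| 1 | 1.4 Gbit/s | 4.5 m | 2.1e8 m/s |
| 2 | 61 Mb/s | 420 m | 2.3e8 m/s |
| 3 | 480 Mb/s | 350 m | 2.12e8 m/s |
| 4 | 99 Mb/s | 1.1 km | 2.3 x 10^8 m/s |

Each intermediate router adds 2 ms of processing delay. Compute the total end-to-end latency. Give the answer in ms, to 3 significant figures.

6.35 ms

L = 1460 × 8 = 11680 bits.
Transmission delays (L/R per hop): 0.00834286, 0.191475, 0.0243333, 0.11798 ms; sum = 0.342131 ms.
Propagation delays (d/s per hop): 2.14286e-05, 0.00182609, 0.00165094, 0.00478261 ms; sum = 0.00828107 ms.
Processing at 3 router(s): 3 × 2 ms = 6 ms.
End-to-end = 6.35 ms.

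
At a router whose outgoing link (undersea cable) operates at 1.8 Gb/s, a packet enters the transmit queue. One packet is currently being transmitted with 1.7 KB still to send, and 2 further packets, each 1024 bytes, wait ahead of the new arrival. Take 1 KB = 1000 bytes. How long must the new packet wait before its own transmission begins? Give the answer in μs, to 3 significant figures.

16.7 μs

Each queued packet: L/R = 8192/1800000000 = 4.55111 μs.
2 queued → 9.10222 μs.
Plus remaining 13600 bits of current packet: 7.55556 μs.
Queuing delay = 16.7 μs.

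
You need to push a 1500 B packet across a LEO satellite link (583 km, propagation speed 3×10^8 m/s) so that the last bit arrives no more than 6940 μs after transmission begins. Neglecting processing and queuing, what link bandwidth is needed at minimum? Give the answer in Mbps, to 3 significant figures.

L = 12000 bits.
Propagation delay = 583000 / 300000000 = 1943.33 μs.
Transmission budget = 6940 − 1943.33 = 4996.67 μs.
R ≥ L / t_tx = 12000 bits / 0.00499667 s = 2.40 Mbps.

2.40 Mbps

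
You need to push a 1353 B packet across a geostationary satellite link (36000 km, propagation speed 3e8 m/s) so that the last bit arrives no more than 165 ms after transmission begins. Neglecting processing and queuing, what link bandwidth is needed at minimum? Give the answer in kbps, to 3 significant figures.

L = 10824 bits.
Propagation delay = 36000000 / 300000000 = 120 ms.
Transmission budget = 165 − 120 = 45 ms.
R ≥ L / t_tx = 10824 bits / 0.045 s = 241 kbps.

241 kbps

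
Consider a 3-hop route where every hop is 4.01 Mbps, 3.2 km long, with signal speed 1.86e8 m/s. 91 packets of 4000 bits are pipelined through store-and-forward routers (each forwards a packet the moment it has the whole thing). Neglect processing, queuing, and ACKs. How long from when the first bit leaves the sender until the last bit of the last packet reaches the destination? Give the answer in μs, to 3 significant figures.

Per-hop transmission t_tx = L/R = 4000/4010000 = 997.506 μs.
Per-hop propagation t_prop = 3200/186000000 = 17.2043 μs.
Pipeline fill: first packet needs 3·t_tx to clear all hops; remaining 90 packets each add one t_tx.
Total = (3+91-1)·t_tx + 3·t_prop = 93·997.506 + 3·17.2043 = 92800 μs.

92800 μs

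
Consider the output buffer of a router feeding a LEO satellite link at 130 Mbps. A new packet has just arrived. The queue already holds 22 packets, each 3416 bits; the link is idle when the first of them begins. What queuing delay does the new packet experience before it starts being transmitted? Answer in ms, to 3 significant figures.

0.578 ms

Each queued packet: L/R = 3416/130000000 = 0.0262769 ms.
22 queued → 0.578092 ms.
Queuing delay = 0.578 ms.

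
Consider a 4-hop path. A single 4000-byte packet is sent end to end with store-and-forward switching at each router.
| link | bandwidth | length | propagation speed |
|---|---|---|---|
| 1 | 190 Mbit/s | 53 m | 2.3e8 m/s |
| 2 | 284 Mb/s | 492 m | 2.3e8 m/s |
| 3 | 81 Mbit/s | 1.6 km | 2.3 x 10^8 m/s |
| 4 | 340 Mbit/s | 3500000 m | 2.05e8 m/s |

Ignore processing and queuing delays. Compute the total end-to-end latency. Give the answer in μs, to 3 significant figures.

L = 4000 × 8 = 32000 bits.
Transmission delays (L/R per hop): 168.421, 112.676, 395.062, 94.1176 μs; sum = 770.276 μs.
Propagation delays (d/s per hop): 0.230435, 2.13913, 6.95652, 17073.2 μs; sum = 17082.5 μs.
End-to-end = 17900 μs.

17900 μs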